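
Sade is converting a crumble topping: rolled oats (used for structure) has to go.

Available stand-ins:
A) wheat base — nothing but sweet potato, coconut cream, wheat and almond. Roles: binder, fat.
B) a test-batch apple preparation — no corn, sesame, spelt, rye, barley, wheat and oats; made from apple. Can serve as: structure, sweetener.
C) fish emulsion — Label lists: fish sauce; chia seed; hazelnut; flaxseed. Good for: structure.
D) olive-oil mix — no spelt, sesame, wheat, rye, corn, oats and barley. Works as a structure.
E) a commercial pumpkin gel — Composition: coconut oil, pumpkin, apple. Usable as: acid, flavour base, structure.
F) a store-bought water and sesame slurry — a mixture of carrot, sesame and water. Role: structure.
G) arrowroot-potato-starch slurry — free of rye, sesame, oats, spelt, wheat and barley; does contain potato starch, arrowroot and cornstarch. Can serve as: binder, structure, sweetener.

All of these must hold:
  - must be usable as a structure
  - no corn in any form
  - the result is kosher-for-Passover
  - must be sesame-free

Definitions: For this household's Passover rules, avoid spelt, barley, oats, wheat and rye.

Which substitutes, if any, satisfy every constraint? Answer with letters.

A: not usable as a structure; has wheat, so not kosher-for-Passover — no
B: kosher-for-Passover, no corn — valid
C: works as a structure, no sesame, no corn — valid
D: works as a structure, no corn, kosher-for-Passover — valid
E: only coconut oil, pumpkin and apple; none excluded — OK
F: has sesame, so not sesame-free — out
G: has cornstarch, so not corn-free — reject

B, C, D, E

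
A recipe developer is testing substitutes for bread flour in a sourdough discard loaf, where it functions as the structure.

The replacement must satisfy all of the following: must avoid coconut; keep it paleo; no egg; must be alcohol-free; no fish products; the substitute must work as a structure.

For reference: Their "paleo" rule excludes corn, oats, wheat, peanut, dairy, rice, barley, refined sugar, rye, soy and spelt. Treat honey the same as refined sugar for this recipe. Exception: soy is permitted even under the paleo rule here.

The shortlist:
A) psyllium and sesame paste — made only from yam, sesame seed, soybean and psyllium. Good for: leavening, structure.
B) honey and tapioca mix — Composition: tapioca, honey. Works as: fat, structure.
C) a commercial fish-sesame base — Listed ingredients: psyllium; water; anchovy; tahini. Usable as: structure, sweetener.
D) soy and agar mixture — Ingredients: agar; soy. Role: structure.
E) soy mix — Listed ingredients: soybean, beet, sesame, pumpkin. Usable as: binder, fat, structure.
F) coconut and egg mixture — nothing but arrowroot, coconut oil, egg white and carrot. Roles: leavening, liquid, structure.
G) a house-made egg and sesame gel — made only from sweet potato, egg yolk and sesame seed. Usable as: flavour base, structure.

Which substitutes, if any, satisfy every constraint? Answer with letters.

A, D, E

A: soy is permitted under the paleo carve-out; nothing else excluded — OK
B: has honey, so not paleo — no
C: has anchovy, so not fish-free — reject
D: soy is permitted under the paleo carve-out; nothing else excluded — keep
E: soy is permitted under the paleo carve-out; nothing else excluded — valid
F: has coconut oil, so not coconut-free; has egg white, so not egg-free — out
G: has egg yolk, so not egg-free — out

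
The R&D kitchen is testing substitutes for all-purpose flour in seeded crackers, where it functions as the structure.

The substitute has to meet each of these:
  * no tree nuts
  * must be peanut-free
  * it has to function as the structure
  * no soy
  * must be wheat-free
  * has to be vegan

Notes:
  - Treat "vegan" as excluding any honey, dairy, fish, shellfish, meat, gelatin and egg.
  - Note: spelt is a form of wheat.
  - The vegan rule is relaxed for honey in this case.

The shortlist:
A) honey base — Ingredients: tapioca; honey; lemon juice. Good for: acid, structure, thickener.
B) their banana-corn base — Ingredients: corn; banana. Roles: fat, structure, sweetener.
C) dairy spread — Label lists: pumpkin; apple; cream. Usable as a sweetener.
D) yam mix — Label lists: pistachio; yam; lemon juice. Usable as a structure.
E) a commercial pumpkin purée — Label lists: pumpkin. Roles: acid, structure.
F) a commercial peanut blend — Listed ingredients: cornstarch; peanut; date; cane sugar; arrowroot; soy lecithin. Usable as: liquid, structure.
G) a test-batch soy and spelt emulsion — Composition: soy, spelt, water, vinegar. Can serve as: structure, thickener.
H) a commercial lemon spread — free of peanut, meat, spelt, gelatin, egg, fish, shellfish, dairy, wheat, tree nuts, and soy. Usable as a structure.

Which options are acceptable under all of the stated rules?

A: honey is permitted under the vegan carve-out; nothing else excluded — OK
B: nothing on the exclusion list — valid
C: not usable as a structure; has cream, so not vegan — reject
D: has pistachio, so not tree-nut-free — out
E: only pumpkin; none excluded — valid
F: has soy lecithin, so not soy-free; has peanut, so not peanut-free — out
G: has soy, so not soy-free; has spelt, so not wheat-free — reject
H: no soy, vegan — OK

A, B, E, H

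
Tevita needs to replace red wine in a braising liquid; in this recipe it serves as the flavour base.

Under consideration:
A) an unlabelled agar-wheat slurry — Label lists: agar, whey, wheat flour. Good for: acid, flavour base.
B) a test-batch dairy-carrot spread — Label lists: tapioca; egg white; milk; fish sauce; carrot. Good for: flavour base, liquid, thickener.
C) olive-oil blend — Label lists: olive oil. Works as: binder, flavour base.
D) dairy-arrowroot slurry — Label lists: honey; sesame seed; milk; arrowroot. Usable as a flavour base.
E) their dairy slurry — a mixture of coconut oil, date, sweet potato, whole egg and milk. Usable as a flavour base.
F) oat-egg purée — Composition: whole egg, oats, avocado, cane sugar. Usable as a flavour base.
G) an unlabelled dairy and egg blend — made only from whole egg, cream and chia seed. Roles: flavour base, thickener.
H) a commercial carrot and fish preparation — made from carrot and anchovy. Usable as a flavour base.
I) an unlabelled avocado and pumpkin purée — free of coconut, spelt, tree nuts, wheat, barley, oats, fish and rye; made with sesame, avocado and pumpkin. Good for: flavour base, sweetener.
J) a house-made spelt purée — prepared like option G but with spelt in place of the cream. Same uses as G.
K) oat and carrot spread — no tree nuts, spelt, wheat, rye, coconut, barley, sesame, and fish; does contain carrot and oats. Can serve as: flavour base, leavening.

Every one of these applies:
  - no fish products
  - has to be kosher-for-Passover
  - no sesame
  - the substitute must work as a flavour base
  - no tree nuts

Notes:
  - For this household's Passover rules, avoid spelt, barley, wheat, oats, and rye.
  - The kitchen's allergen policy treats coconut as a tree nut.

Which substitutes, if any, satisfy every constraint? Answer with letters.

A: has wheat flour, so not kosher-for-Passover — no
B: has fish sauce, so not fish-free — out
C: works as a flavour base, no fish, no sesame — keep
D: has sesame seed, so not sesame-free — no
E: has coconut oil, so not tree-nut-free — reject
F: has oats, so not kosher-for-Passover — no
G: only cream, whole egg, and chia seed; none excluded — keep
H: has anchovy, so not fish-free — out
I: has sesame, so not sesame-free — reject
J: has spelt, so not kosher-for-Passover — no
K: has oats, so not kosher-for-Passover — out

C, G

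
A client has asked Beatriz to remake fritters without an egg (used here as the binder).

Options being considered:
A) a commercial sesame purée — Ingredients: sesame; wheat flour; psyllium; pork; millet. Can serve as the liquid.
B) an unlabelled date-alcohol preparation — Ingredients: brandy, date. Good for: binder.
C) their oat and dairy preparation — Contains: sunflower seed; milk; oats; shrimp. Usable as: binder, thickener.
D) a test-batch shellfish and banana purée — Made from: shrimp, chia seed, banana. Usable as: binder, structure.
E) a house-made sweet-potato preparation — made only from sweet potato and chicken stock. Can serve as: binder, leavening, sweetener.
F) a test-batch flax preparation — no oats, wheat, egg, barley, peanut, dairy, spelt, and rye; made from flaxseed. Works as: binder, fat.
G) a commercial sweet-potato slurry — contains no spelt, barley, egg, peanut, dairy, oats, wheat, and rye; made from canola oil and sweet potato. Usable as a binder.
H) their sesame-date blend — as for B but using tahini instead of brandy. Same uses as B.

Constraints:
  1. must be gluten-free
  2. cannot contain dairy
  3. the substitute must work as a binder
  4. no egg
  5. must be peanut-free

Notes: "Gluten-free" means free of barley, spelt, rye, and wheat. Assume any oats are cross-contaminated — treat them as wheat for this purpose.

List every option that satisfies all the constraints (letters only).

A: not usable as a binder; has wheat flour, so not gluten-free — out
B: only brandy and date; none excluded — valid
C: has oats, so not gluten-free; has milk, so not dairy-free — no
D: nothing on the exclusion list — valid
E: works as a binder, no egg, no peanut — valid
F: works as a binder, no dairy, no peanut — keep
G: works as a binder, gluten-free, no peanut — valid
H: no dairy, no egg — OK

B, D, E, F, G, H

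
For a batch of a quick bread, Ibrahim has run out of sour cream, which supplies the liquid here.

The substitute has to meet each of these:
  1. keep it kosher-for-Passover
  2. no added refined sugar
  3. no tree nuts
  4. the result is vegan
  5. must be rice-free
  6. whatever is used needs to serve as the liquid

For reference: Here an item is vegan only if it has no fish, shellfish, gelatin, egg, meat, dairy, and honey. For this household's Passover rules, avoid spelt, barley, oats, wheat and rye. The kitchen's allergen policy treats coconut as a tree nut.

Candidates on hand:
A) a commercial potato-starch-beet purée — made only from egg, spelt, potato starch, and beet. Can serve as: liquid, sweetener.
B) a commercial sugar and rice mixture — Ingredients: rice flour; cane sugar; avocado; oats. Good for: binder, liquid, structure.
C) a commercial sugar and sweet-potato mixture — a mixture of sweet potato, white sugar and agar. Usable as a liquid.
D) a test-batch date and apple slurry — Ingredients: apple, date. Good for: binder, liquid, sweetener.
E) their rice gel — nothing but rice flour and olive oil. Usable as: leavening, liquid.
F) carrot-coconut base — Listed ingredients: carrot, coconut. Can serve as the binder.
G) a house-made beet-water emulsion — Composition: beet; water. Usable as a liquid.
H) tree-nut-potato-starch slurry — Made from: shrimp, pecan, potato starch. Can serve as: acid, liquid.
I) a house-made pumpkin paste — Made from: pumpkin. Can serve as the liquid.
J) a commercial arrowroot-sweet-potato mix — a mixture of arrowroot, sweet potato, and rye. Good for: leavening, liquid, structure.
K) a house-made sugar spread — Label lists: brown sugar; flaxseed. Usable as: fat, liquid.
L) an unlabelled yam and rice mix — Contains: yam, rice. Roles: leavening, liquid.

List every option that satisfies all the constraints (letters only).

D, G, I

A: has egg, so not vegan; has spelt, so not kosher-for-Passover — reject
B: has oats, so not kosher-for-Passover; has cane sugar, so not no-added-sugar (and 1 more) — no
C: has white sugar, so not no-added-sugar — reject
D: works as a liquid, tree-nut-free, kosher-for-Passover — valid
E: has rice flour, so not rice-free — reject
F: not usable as a liquid; has coconut, so not tree-nut-free — no
G: no rice, tree-nut-free — keep
H: has shrimp, so not vegan; has pecan, so not tree-nut-free — out
I: only pumpkin; none excluded — OK
J: has rye, so not kosher-for-Passover — reject
K: has brown sugar, so not no-added-sugar — no
L: has rice, so not rice-free — out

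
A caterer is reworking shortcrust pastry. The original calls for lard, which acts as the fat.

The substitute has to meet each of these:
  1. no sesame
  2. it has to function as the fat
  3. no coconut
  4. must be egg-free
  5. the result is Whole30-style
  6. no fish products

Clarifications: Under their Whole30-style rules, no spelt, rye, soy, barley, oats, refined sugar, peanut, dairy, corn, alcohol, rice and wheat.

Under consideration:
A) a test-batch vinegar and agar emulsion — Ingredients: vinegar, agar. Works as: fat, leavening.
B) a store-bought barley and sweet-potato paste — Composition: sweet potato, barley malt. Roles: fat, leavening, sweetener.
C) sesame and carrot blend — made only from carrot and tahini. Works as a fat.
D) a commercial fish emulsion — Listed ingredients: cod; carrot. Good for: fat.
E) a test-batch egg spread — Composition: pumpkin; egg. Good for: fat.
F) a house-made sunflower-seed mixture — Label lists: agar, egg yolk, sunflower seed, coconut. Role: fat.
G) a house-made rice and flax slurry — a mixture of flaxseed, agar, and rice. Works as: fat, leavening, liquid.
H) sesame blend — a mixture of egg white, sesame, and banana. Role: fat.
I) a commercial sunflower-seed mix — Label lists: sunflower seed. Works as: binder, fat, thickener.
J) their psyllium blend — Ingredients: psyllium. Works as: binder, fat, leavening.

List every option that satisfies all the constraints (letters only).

A: only vinegar and agar; none excluded — valid
B: has barley malt, so not Whole30-style — no
C: has tahini, so not sesame-free — no
D: has cod, so not fish-free — reject
E: has egg, so not egg-free — out
F: has egg yolk, so not egg-free; has coconut, so not coconut-free — no
G: has rice, so not Whole30-style — reject
H: has sesame, so not sesame-free; has egg white, so not egg-free — out
I: every rule checks out — keep
J: only psyllium; none excluded — keep

A, I, J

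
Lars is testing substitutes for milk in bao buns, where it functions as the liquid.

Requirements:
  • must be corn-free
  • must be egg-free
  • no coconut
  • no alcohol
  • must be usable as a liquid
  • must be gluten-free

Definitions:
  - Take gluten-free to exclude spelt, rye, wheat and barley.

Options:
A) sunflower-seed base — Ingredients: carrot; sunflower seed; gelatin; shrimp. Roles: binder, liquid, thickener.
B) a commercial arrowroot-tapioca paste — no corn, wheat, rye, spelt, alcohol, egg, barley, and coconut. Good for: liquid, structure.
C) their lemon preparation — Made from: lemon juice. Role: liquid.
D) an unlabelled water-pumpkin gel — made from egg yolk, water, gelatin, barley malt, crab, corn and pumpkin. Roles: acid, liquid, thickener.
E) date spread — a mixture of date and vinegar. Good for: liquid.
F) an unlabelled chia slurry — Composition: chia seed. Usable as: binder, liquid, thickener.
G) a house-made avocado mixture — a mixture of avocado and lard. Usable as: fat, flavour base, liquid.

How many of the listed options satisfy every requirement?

6

A: all constraints satisfied — OK
B: works as a liquid, no alcohol, no egg — keep
C: only lemon juice; none excluded — valid
D: has barley malt, so not gluten-free; has egg yolk, so not egg-free (and 1 more) — reject
E: works as a liquid, no alcohol, no coconut — valid
F: all constraints satisfied — OK
G: no alcohol, no coconut — keep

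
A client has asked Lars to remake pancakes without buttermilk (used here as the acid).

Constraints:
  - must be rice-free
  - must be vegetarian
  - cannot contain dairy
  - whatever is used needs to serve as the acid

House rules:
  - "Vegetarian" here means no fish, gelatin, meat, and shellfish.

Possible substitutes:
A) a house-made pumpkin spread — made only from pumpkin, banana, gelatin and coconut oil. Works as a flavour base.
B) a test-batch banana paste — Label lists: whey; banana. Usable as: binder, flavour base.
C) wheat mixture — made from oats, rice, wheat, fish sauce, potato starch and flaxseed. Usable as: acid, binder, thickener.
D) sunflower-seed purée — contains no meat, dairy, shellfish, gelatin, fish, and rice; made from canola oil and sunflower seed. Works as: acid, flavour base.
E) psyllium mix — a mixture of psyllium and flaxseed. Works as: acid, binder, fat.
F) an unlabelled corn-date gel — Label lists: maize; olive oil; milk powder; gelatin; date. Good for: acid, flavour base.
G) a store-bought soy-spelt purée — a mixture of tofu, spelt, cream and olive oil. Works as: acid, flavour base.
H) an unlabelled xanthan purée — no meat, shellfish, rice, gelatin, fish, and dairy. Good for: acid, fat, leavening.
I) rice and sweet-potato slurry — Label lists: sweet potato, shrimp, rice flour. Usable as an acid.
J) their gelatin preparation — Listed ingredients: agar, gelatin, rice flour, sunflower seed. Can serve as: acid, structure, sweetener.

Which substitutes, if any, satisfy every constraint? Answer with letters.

D, E, H

A: not usable as an acid; has gelatin, so not vegetarian — out
B: not usable as an acid; has whey, so not dairy-free — out
C: has fish sauce, so not vegetarian; has rice, so not rice-free — reject
D: works as an acid, vegetarian, no rice — OK
E: every rule checks out — OK
F: has gelatin, so not vegetarian; has milk powder, so not dairy-free — out
G: has cream, so not dairy-free — out
H: works as an acid, no dairy, no rice — valid
I: has shrimp, so not vegetarian; has rice flour, so not rice-free — no
J: has gelatin, so not vegetarian; has rice flour, so not rice-free — no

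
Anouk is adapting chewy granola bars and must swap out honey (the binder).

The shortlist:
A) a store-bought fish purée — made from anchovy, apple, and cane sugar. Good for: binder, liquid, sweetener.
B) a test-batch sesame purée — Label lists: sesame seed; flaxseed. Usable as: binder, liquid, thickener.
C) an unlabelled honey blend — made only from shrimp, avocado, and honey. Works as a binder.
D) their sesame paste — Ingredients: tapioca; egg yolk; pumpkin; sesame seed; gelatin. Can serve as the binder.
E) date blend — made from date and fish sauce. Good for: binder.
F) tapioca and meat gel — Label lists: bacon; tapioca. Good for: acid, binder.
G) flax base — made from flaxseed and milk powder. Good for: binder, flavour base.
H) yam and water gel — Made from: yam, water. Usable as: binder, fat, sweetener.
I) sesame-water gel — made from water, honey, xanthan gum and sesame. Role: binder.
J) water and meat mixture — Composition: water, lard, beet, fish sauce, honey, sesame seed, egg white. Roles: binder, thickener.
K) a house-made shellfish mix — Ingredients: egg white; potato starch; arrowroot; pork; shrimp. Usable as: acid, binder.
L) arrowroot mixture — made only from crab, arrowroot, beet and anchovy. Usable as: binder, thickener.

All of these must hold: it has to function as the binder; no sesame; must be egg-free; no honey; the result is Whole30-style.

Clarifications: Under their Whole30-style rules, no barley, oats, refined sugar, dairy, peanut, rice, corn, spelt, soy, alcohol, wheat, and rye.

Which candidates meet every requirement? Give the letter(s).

E, F, H, L

A: has cane sugar, so not Whole30-style — reject
B: has sesame seed, so not sesame-free — no
C: has honey, so not honey-free — out
D: has sesame seed, so not sesame-free; has egg yolk, so not egg-free — reject
E: only fish sauce and date; none excluded — keep
F: all constraints satisfied — keep
G: has milk powder, so not Whole30-style — out
H: works as a binder, no honey, Whole30-style — keep
I: has sesame, so not sesame-free; has honey, so not honey-free — no
J: has sesame seed, so not sesame-free; has honey, so not honey-free (and 1 more) — out
K: has egg white, so not egg-free — reject
L: no egg, Whole30-style — OK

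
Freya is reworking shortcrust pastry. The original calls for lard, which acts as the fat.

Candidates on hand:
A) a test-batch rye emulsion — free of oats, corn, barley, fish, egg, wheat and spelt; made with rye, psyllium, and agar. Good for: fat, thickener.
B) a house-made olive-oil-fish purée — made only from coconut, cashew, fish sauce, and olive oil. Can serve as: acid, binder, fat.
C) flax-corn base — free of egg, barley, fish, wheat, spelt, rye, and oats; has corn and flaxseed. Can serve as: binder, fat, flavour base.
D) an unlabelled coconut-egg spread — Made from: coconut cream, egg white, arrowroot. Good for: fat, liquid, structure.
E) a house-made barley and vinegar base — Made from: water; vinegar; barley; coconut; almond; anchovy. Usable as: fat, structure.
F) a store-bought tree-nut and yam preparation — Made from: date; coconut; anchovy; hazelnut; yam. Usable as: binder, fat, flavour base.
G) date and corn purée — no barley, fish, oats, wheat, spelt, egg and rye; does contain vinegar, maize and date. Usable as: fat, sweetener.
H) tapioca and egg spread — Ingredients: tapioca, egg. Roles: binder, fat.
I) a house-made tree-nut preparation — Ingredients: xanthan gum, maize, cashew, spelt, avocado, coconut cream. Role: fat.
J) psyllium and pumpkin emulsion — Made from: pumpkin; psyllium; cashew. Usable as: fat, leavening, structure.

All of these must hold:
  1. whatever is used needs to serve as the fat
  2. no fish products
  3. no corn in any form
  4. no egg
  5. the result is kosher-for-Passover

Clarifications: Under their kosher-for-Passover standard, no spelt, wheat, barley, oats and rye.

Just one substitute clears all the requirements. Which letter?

A: has rye, so not kosher-for-Passover — no
B: has fish sauce, so not fish-free — reject
C: has corn, so not corn-free — no
D: has egg white, so not egg-free — reject
E: has barley, so not kosher-for-Passover; has anchovy, so not fish-free — out
F: has anchovy, so not fish-free — no
G: has maize, so not corn-free — reject
H: has egg, so not egg-free — out
I: has spelt, so not kosher-for-Passover; has maize, so not corn-free — out
J: works as a fat, no fish, kosher-for-Passover — OK

J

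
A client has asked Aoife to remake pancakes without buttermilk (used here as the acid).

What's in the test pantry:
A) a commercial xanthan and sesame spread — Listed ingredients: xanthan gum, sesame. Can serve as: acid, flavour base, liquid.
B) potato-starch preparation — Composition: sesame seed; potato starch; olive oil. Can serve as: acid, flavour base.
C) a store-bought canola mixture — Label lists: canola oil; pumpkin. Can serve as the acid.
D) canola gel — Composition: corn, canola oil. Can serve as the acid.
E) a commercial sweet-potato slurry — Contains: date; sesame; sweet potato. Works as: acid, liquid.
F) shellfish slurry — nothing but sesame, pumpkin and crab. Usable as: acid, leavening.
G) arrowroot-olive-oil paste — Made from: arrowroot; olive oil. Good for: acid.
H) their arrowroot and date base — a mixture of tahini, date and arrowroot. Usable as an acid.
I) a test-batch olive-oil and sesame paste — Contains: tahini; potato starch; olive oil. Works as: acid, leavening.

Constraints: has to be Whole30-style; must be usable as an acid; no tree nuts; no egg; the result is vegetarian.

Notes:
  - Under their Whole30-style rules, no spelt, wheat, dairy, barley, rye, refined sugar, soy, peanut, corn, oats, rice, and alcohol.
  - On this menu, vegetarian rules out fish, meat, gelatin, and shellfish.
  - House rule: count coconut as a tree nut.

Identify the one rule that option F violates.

vegetarian

usable as an acid: satisfied
Whole30-style: satisfied
vegetarian: has crab — fails
tree-nut-free: satisfied
egg-free: satisfied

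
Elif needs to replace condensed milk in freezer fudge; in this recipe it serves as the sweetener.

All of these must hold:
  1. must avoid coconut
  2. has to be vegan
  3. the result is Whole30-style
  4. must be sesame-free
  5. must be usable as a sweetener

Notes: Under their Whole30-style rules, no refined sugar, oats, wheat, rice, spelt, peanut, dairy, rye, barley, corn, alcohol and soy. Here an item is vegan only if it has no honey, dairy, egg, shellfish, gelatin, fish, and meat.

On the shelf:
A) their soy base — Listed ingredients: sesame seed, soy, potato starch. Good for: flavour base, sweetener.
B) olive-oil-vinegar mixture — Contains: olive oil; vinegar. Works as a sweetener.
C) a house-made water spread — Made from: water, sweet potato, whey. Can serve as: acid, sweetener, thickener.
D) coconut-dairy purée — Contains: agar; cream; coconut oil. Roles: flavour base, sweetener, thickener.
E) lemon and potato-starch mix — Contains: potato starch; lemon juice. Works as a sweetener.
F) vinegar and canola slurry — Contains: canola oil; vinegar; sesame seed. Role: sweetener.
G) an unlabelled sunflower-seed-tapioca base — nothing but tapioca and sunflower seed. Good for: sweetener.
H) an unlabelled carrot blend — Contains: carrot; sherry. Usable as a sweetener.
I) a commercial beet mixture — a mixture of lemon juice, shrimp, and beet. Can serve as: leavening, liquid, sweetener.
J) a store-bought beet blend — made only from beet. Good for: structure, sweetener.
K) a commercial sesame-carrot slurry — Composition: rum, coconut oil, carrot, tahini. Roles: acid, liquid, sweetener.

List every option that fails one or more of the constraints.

A: has soy, so not Whole30-style; has sesame seed, so not sesame-free — no
B: only vinegar and olive oil; none excluded — keep
C: has whey, so not Whole30-style; has whey, so not vegan — out
D: has cream, so not Whole30-style; has cream, so not vegan (and 1 more) — no
E: only potato starch and lemon juice; none excluded — OK
F: has sesame seed, so not sesame-free — out
G: no coconut, Whole30-style — OK
H: has sherry, so not Whole30-style — reject
I: has shrimp, so not vegan — reject
J: all constraints satisfied — keep
K: has rum, so not Whole30-style; has coconut oil, so not coconut-free (and 1 more) — out

A, C, D, F, H, I, K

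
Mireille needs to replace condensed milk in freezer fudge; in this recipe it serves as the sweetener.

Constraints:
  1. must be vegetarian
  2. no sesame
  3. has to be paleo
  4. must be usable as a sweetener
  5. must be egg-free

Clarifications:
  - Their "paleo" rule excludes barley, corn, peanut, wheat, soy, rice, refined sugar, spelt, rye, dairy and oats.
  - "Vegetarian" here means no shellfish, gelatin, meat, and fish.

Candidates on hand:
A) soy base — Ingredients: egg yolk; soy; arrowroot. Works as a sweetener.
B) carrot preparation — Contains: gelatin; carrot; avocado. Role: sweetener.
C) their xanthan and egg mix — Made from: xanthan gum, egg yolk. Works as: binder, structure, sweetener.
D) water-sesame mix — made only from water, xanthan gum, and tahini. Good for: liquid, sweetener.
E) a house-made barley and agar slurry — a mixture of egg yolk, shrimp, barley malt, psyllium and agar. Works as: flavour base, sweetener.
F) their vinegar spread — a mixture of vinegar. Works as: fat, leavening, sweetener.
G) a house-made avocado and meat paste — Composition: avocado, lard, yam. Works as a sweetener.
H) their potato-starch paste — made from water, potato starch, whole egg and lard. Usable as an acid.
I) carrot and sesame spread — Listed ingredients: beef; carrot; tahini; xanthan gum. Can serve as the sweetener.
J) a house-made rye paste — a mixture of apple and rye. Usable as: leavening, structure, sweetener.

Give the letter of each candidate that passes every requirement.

A: has soy, so not paleo; has egg yolk, so not egg-free — out
B: has gelatin, so not vegetarian — no
C: has egg yolk, so not egg-free — no
D: has tahini, so not sesame-free — out
E: has barley malt, so not paleo; has shrimp, so not vegetarian (and 1 more) — reject
F: only vinegar; none excluded — OK
G: has lard, so not vegetarian — reject
H: not usable as a sweetener; has lard, so not vegetarian (and 1 more) — reject
I: has beef, so not vegetarian; has tahini, so not sesame-free — no
J: has rye, so not paleo — out

F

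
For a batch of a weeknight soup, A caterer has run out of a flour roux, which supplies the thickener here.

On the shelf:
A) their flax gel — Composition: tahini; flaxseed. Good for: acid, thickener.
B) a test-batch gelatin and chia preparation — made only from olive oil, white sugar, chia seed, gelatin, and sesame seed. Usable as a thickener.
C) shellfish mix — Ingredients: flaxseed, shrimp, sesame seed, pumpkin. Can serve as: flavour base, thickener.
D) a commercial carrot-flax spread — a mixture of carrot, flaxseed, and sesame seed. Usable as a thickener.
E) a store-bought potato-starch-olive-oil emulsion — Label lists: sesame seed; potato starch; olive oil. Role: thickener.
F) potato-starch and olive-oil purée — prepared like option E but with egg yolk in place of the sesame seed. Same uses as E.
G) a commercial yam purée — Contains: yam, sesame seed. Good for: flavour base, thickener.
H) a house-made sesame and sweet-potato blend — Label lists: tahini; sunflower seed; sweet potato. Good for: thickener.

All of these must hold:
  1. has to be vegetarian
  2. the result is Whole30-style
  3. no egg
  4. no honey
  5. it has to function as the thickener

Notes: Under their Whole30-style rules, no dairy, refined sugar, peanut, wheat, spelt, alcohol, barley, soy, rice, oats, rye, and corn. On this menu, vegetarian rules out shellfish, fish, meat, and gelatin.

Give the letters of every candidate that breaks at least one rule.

B, C, F

A: works as a thickener, no egg, vegetarian — keep
B: has white sugar, so not Whole30-style; has gelatin, so not vegetarian — out
C: has shrimp, so not vegetarian — no
D: only sesame seed, flaxseed, and carrot; none excluded — keep
E: works as a thickener, no egg, no honey — valid
F: has egg yolk, so not egg-free — out
G: only sesame seed and yam; none excluded — OK
H: only tahini, sunflower seed, and sweet potato; none excluded — OK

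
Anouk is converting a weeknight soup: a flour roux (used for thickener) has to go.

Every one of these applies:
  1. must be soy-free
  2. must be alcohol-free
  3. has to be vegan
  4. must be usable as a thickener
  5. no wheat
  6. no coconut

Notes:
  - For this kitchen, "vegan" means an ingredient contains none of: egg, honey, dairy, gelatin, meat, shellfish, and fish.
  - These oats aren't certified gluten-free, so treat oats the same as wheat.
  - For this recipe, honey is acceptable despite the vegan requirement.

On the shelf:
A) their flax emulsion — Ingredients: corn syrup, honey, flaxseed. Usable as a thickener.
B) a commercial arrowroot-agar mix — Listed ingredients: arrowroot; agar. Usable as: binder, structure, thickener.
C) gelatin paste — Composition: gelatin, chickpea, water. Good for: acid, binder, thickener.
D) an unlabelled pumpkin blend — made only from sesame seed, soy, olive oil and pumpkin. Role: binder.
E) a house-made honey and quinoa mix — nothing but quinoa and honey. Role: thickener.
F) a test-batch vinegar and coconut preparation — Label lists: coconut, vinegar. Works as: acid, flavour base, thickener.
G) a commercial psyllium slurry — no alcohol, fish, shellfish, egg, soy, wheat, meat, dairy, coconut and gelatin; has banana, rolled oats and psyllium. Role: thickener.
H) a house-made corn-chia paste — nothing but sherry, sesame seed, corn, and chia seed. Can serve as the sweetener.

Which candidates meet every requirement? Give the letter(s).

A: honey is permitted under the vegan carve-out; nothing else excluded — OK
B: no alcohol, no coconut — keep
C: has gelatin, so not vegan — out
D: not usable as a thickener; has soy, so not soy-free — no
E: honey is permitted under the vegan carve-out; nothing else excluded — valid
F: has coconut, so not coconut-free — no
G: has rolled oats, so not wheat-free — reject
H: not usable as a thickener; has sherry, so not alcohol-free — out

A, B, E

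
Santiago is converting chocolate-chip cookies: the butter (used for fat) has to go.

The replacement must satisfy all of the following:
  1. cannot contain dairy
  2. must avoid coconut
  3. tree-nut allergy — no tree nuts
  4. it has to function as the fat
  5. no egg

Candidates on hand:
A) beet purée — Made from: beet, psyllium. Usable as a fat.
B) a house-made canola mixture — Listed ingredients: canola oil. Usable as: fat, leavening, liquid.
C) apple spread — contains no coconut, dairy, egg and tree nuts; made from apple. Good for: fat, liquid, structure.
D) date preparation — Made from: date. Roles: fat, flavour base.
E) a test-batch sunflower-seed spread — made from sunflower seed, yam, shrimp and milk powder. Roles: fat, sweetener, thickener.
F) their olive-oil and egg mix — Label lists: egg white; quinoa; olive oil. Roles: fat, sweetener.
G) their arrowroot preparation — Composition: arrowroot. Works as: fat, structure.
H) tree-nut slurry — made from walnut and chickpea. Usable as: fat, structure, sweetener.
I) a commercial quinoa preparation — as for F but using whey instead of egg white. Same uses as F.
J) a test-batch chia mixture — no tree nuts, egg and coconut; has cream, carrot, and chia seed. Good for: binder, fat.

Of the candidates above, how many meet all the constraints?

5

A: no tree nuts, no dairy — OK
B: no coconut, no tree nuts — OK
C: works as a fat, no coconut, no dairy — keep
D: only date; none excluded — keep
E: has milk powder, so not dairy-free — out
F: has egg white, so not egg-free — no
G: works as a fat, no coconut, no dairy — valid
H: has walnut, so not tree-nut-free — no
I: has whey, so not dairy-free — no
J: has cream, so not dairy-free — out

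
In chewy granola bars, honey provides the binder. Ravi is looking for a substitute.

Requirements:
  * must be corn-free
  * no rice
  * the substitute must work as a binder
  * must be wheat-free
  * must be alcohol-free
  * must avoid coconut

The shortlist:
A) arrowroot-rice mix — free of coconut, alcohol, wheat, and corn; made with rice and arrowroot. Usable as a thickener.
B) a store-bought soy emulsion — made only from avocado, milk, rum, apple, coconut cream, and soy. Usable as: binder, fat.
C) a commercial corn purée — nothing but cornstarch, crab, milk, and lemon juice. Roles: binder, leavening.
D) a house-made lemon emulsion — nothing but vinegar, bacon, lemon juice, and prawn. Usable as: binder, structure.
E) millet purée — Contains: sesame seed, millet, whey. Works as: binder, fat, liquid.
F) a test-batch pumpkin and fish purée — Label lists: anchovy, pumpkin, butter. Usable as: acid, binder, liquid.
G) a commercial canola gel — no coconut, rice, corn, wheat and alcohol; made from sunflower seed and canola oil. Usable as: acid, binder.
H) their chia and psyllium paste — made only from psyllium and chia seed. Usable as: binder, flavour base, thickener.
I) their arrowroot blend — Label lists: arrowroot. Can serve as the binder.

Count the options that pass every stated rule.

6

A: not usable as a binder; has rice, so not rice-free — no
B: has coconut cream, so not coconut-free; has rum, so not alcohol-free — reject
C: has cornstarch, so not corn-free — reject
D: works as a binder, no rice, no alcohol — keep
E: works as a binder, no rice, no coconut — valid
F: only butter, anchovy, and pumpkin; none excluded — keep
G: no corn, no alcohol — keep
H: works as a binder, no corn, no coconut — keep
I: only arrowroot; none excluded — valid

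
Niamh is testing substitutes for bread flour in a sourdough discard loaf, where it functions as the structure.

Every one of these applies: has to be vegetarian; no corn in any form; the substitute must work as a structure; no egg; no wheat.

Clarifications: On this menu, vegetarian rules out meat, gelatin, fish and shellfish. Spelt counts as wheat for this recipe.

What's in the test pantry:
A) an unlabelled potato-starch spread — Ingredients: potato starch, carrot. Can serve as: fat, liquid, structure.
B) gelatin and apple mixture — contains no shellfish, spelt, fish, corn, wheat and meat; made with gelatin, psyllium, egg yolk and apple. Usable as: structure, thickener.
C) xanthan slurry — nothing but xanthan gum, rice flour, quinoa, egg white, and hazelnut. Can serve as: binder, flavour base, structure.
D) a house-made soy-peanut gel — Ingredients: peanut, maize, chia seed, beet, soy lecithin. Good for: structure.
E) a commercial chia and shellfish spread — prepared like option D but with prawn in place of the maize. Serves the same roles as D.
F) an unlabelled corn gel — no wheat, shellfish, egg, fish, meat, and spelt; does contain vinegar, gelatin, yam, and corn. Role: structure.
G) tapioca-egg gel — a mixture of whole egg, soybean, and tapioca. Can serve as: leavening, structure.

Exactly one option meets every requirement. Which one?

A: only carrot and potato starch; none excluded — keep
B: has gelatin, so not vegetarian; has egg yolk, so not egg-free — reject
C: has egg white, so not egg-free — out
D: has maize, so not corn-free — no
E: has prawn, so not vegetarian — no
F: has gelatin, so not vegetarian; has corn, so not corn-free — out
G: has whole egg, so not egg-free — reject

A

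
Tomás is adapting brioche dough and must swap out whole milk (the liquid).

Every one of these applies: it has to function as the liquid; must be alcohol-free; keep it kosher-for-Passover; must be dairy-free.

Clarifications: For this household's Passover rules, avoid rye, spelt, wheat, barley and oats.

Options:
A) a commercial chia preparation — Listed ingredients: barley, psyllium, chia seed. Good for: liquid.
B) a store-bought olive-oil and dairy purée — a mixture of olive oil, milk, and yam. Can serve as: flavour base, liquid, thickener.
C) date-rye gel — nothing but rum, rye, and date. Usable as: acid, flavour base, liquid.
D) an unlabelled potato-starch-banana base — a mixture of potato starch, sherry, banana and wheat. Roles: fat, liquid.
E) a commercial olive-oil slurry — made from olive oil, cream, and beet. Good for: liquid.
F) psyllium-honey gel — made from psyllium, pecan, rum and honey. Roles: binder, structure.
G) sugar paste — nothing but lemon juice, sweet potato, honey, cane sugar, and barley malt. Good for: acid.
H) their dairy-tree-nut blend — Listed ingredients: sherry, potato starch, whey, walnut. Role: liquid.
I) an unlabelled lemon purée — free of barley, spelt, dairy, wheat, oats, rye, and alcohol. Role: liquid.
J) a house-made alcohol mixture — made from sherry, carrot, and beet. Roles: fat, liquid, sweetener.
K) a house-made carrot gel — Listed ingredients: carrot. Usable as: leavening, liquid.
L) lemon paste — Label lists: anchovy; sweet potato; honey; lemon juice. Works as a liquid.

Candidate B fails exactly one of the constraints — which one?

dairy-free

usable as a liquid: satisfied
kosher-for-Passover: satisfied
dairy-free: has milk — fails
alcohol-free: satisfied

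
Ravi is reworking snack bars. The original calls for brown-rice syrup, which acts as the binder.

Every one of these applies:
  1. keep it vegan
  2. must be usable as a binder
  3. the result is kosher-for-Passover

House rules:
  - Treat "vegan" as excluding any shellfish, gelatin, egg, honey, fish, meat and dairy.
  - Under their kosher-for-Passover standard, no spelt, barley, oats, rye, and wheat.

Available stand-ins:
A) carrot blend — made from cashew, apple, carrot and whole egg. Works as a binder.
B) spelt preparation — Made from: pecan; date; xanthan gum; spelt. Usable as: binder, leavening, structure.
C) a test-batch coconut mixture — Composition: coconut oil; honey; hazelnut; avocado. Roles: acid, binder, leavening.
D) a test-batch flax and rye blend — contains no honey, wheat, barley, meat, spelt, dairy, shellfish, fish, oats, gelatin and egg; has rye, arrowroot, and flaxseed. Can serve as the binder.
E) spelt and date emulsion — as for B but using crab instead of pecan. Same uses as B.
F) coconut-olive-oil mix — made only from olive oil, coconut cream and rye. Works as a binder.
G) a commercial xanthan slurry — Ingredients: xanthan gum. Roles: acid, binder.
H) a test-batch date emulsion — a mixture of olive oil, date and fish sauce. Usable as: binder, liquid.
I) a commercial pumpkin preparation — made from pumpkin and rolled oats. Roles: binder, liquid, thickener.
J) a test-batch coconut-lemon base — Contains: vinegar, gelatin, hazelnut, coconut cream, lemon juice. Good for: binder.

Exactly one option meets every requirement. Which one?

A: has whole egg, so not vegan — reject
B: has spelt, so not kosher-for-Passover — reject
C: has honey, so not vegan — no
D: has rye, so not kosher-for-Passover — no
E: has crab, so not vegan; has spelt, so not kosher-for-Passover — out
F: has rye, so not kosher-for-Passover — no
G: every rule checks out — keep
H: has fish sauce, so not vegan — no
I: has rolled oats, so not kosher-for-Passover — no
J: has gelatin, so not vegan — reject

G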